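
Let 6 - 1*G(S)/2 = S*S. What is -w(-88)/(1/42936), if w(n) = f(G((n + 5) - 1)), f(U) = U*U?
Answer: -8536106160000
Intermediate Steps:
G(S) = 12 - 2*S² (G(S) = 12 - 2*S*S = 12 - 2*S²)
f(U) = U²
w(n) = (12 - 2*(4 + n)²)² (w(n) = (12 - 2*((n + 5) - 1)²)² = (12 - 2*((5 + n) - 1)²)² = (12 - 2*(4 + n)²)²)
-w(-88)/(1/42936) = -4*(-6 + (4 - 88)²)²/(1/42936) = -4*(-6 + (-84)²)²/1/42936 = -4*(-6 + 7056)²*42936 = -4*7050²*42936 = -4*49702500*42936 = -198810000*42936 = -1*8536106160000 = -8536106160000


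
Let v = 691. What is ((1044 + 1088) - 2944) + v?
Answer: -121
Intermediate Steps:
((1044 + 1088) - 2944) + v = ((1044 + 1088) - 2944) + 691 = (2132 - 2944) + 691 = -812 + 691 = -121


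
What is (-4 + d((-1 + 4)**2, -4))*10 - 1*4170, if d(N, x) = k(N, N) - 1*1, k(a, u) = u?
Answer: -4130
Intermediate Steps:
d(N, x) = -1 + N (d(N, x) = N - 1*1 = N - 1 = -1 + N)
(-4 + d((-1 + 4)**2, -4))*10 - 1*4170 = (-4 + (-1 + (-1 + 4)**2))*10 - 1*4170 = (-4 + (-1 + 3**2))*10 - 4170 = (-4 + (-1 + 9))*10 - 4170 = (-4 + 8)*10 - 4170 = 4*10 - 4170 = 40 - 4170 = -4130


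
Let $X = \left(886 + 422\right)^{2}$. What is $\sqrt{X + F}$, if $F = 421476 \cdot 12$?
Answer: $24 \sqrt{11751} \approx 2601.6$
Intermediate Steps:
$X = 1710864$ ($X = 1308^{2} = 1710864$)
$F = 5057712$
$\sqrt{X + F} = \sqrt{1710864 + 5057712} = \sqrt{6768576} = 24 \sqrt{11751}$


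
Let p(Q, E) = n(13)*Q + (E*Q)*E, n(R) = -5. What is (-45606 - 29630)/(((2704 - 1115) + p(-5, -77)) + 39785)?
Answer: -37618/5877 ≈ -6.4009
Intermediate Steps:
p(Q, E) = -5*Q + Q*E**2 (p(Q, E) = -5*Q + (E*Q)*E = -5*Q + Q*E**2)
(-45606 - 29630)/(((2704 - 1115) + p(-5, -77)) + 39785) = (-45606 - 29630)/(((2704 - 1115) - 5*(-5 + (-77)**2)) + 39785) = -75236/((1589 - 5*(-5 + 5929)) + 39785) = -75236/((1589 - 5*5924) + 39785) = -75236/((1589 - 29620) + 39785) = -75236/(-28031 + 39785) = -75236/11754 = -75236*1/11754 = -37618/5877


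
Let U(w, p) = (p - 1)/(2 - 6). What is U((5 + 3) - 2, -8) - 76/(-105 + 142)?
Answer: 29/148 ≈ 0.19595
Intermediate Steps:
U(w, p) = ¼ - p/4 (U(w, p) = (-1 + p)/(-4) = (-1 + p)*(-¼) = ¼ - p/4)
U((5 + 3) - 2, -8) - 76/(-105 + 142) = (¼ - ¼*(-8)) - 76/(-105 + 142) = (¼ + 2) - 76/37 = 9/4 - 76*1/37 = 9/4 - 76/37 = 29/148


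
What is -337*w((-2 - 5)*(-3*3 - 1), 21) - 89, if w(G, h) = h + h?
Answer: -14243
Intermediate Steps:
w(G, h) = 2*h
-337*w((-2 - 5)*(-3*3 - 1), 21) - 89 = -674*21 - 89 = -337*42 - 89 = -14154 - 89 = -14243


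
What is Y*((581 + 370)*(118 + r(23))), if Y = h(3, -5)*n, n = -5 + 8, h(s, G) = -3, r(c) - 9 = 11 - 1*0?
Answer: -1181142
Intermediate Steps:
r(c) = 20 (r(c) = 9 + (11 - 1*0) = 9 + (11 + 0) = 9 + 11 = 20)
n = 3
Y = -9 (Y = -3*3 = -9)
Y*((581 + 370)*(118 + r(23))) = -9*(581 + 370)*(118 + 20) = -8559*138 = -9*131238 = -1181142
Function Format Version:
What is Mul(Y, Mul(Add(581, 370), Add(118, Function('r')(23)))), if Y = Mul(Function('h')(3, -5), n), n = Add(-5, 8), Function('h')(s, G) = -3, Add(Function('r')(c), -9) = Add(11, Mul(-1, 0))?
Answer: -1181142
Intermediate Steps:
Function('r')(c) = 20 (Function('r')(c) = Add(9, Add(11, Mul(-1, 0))) = Add(9, Add(11, 0)) = Add(9, 11) = 20)
n = 3
Y = -9 (Y = Mul(-3, 3) = -9)
Mul(Y, Mul(Add(581, 370), Add(118, Function('r')(23)))) = Mul(-9, Mul(Add(581, 370), Add(118, 20))) = Mul(-9, Mul(951, 138)) = Mul(-9, 131238) = -1181142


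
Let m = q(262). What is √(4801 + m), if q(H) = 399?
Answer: 20*√13 ≈ 72.111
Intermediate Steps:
m = 399
√(4801 + m) = √(4801 + 399) = √5200 = 20*√13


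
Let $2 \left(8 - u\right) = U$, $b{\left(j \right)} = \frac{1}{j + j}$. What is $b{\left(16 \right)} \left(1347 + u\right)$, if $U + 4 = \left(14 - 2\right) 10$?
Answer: $\frac{1297}{32} \approx 40.531$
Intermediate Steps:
$b{\left(j \right)} = \frac{1}{2 j}$
$U = 116$ ($U = -4 + \left(14 - 2\right) 10 = -4 + 12 \cdot 10 = -4 + 120 = 116$)
$u = -50$ ($u = 8 - 58 = -50$)
$b{\left(16 \right)} \left(1347 + u\right) = \frac{1}{2 \cdot 16} \left(1347 - 50\right) = \frac{1}{2} \cdot \frac{1}{16} \cdot 1297 = \frac{1}{32} \cdot 1297 = \frac{1297}{32}$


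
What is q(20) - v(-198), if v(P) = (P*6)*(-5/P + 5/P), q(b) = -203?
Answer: -203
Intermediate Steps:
v(P) = 0 (v(P) = (6*P)*0 = 0)
q(20) - v(-198) = -203 - 1*0 = -203 + 0 = -203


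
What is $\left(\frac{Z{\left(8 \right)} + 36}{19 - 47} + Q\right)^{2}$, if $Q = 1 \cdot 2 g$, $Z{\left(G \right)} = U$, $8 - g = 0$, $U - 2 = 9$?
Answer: $\frac{160801}{784} \approx 205.1$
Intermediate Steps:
$U = 11$ ($U = 2 + 9 = 11$)
$g = 8$ ($g = 8 - 0 = 8 + 0 = 8$)
$Z{\left(G \right)} = 11$
$Q = 16$ ($Q = 1 \cdot 2 \cdot 8 = 2 \cdot 8 = 16$)
$\left(\frac{Z{\left(8 \right)} + 36}{19 - 47} + Q\right)^{2} = \left(\frac{11 + 36}{19 - 47} + 16\right)^{2} = \left(\frac{47}{-28} + 16\right)^{2} = \left(47 \left(- \frac{1}{28}\right) + 16\right)^{2} = \left(- \frac{47}{28} + 16\right)^{2} = \left(\frac{401}{28}\right)^{2} = \frac{160801}{784}$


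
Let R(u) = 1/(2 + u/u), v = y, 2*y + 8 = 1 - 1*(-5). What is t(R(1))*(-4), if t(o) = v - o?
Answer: 16/3 ≈ 5.3333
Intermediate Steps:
y = -1 (y = -4 + (1 - 1*(-5))/2 = -4 + (1 + 5)/2 = -4 + (1/2)*6 = -4 + 3 = -1)
v = -1
R(u) = 1/3 (R(u) = 1/(2 + 1) = 1/3)
t(o) = -1 - o
t(R(1))*(-4) = (-1 - 1*1/3)*(-4) = (-1 - 1/3)*(-4) = -4/3*(-4) = 16/3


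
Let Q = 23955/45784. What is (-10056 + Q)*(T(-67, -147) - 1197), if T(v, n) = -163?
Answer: 78264591330/5723 ≈ 1.3675e+7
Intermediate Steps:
Q = 23955/45784 (Q = 23955*(1/45784) = 23955/45784 ≈ 0.52322)
(-10056 + Q)*(T(-67, -147) - 1197) = (-10056 + 23955/45784)*(-163 - 1197) = -460379949/45784*(-1360) = 78264591330/5723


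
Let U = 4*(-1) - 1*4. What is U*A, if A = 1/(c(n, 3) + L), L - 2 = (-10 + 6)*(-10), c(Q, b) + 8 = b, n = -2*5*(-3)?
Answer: -8/37 ≈ -0.21622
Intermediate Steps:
n = 30 (n = -10*(-3) = 30)
c(Q, b) = -8 + b
L = 42 (L = 2 + (-10 + 6)*(-10) = 2 - 4*(-10) = 2 + 40 = 42)
A = 1/37 (A = 1/((-8 + 3) + 42) = 1/(-5 + 42) = 1/37 ≈ 0.027027)
U = -8 (U = -4 - 4 = -8)
U*A = -8*1/37 = -8/37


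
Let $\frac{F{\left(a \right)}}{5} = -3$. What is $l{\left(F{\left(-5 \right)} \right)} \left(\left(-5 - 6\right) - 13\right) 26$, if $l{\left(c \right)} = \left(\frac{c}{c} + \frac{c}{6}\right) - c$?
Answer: $-8424$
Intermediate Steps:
$F{\left(a \right)} = -15$ ($F{\left(a \right)} = 5 \left(-3\right) = -15$)
$l{\left(c \right)} = 1 - \frac{5 c}{6}$ ($l{\left(c \right)} = \left(1 + c \frac{1}{6}\right) - c = \left(1 + \frac{c}{6}\right) - c = 1 - \frac{5 c}{6}$)
$l{\left(F{\left(-5 \right)} \right)} \left(\left(-5 - 6\right) - 13\right) 26 = \left(1 - - \frac{25}{2}\right) \left(\left(-5 - 6\right) - 13\right) 26 = \left(1 + \frac{25}{2}\right) \left(-11 - 13\right) 26 = \frac{27}{2} \left(-24\right) 26 = \left(-324\right) 26 = -8424$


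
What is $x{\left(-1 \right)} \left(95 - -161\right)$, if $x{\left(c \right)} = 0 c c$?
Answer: $0$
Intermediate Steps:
$x{\left(c \right)} = 0$ ($x{\left(c \right)} = 0 c = 0$)
$x{\left(-1 \right)} \left(95 - -161\right) = 0 \left(95 - -161\right) = 0 \left(95 + 161\right) = 0 \cdot 256 = 0$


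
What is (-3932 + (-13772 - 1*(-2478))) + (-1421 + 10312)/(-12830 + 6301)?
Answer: -99419445/6529 ≈ -15227.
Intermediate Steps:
(-3932 + (-13772 - 1*(-2478))) + (-1421 + 10312)/(-12830 + 6301) = (-3932 + (-13772 + 2478)) + 8891/(-6529) = (-3932 - 11294) + 8891*(-1/6529) = -15226 - 8891/6529 = -99419445/6529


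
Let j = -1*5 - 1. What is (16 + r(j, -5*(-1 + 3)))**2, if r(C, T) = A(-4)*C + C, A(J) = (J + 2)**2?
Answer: 196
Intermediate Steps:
A(J) = (2 + J)**2
j = -6 (j = -5 - 1 = -6)
r(C, T) = 5*C (r(C, T) = (2 - 4)**2*C + C = (-2)**2*C + C = 4*C + C = 5*C)
(16 + r(j, -5*(-1 + 3)))**2 = (16 + 5*(-6))**2 = (16 - 30)**2 = (-14)**2 = 196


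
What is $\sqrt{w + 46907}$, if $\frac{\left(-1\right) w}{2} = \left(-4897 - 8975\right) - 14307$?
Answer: $\sqrt{103265} \approx 321.35$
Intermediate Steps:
$w = 56358$ ($w = - 2 \left(\left(-4897 - 8975\right) - 14307\right) = - 2 \left(-13872 - 14307\right) = \left(-2\right) \left(-28179\right) = 56358$)
$\sqrt{w + 46907} = \sqrt{56358 + 46907} = \sqrt{103265}$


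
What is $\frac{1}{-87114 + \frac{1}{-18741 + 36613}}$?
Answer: $- \frac{17872}{1556901407} \approx -1.1479 \cdot 10^{-5}$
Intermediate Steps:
$\frac{1}{-87114 + \frac{1}{-18741 + 36613}} = \frac{1}{-87114 + \frac{1}{17872}} = \frac{1}{- \frac{1556901407}{17872}} = - \frac{17872}{1556901407}$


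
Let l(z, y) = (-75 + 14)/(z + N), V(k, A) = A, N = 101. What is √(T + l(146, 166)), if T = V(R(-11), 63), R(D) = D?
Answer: 10*√38285/247 ≈ 7.9217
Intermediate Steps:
l(z, y) = -61/(101 + z) (l(z, y) = (-75 + 14)/(z + 101) = -61/(101 + z))
T = 63
√(T + l(146, 166)) = √(63 - 61/(101 + 146)) = √(63 - 61/247) = √(15500/247) = 10*√38285/247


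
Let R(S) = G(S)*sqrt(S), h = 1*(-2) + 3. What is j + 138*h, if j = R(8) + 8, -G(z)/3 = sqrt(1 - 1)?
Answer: 146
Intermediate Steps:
h = 1 (h = -2 + 3 = 1)
G(z) = 0 (G(z) = -3*sqrt(1 - 1) = -3*sqrt(0) = -3*0 = 0)
R(S) = 0 (R(S) = 0*sqrt(S) = 0)
j = 8 (j = 0 + 8 = 8)
j + 138*h = 8 + 138*1 = 8 + 138 = 146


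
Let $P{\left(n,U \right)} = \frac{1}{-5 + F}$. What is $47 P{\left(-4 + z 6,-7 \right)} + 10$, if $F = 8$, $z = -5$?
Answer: $\frac{77}{3} \approx 25.667$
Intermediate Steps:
$P{\left(n,U \right)} = \frac{1}{3}$ ($P{\left(n,U \right)} = \frac{1}{-5 + 8} = \frac{1}{3}$)
$47 P{\left(-4 + z 6,-7 \right)} + 10 = 47 \cdot \frac{1}{3} + 10 = \frac{47}{3} + 10 = \frac{77}{3}$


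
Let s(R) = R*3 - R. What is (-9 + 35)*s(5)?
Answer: 260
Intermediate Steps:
s(R) = 2*R (s(R) = 3*R - R = 2*R)
(-9 + 35)*s(5) = (-9 + 35)*(2*5) = 26*10 = 260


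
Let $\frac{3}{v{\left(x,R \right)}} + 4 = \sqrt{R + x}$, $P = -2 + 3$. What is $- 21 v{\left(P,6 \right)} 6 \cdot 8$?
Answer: $1344 + 336 \sqrt{7} \approx 2233.0$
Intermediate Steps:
$P = 1$
$v{\left(x,R \right)} = \frac{3}{-4 + \sqrt{R + x}}$
$- 21 v{\left(P,6 \right)} 6 \cdot 8 = - 21 \frac{3}{-4 + \sqrt{6 + 1}} \cdot 6 \cdot 8 = - 21 \frac{3}{-4 + \sqrt{7}} \cdot 48 = - \frac{63}{-4 + \sqrt{7}} \cdot 48 = - \frac{3024}{-4 + \sqrt{7}}$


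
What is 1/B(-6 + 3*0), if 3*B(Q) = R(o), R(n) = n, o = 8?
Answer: 3/8 ≈ 0.37500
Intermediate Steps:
B(Q) = 8/3 (B(Q) = (⅓)*8 = 8/3)
1/B(-6 + 3*0) = 1/(8/3) = 3/8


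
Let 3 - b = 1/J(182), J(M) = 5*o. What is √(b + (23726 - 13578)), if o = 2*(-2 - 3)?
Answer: √1015102/10 ≈ 100.75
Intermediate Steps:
o = -10 (o = 2*(-5) = -10)
J(M) = -50 (J(M) = 5*(-10) = -50)
b = 151/50 (b = 3 - 1/(-50) = 3 - 1*(-1/50) = 3 + 1/50 = 151/50 ≈ 3.0200)
√(b + (23726 - 13578)) = √(151/50 + (23726 - 13578)) = √(151/50 + 10148) = √(507551/50) = √1015102/10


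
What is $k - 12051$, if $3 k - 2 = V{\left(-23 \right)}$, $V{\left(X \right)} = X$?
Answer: $-12058$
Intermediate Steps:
$k = -7$ ($k = \frac{2}{3} + \frac{1}{3} \left(-23\right) = \frac{2}{3} - \frac{23}{3} = -7$)
$k - 12051 = -7 - 12051 = -12058$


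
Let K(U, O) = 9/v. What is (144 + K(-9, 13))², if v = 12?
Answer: 335241/16 ≈ 20953.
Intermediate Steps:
K(U, O) = ¾ (K(U, O) = 9/12 = 9*(1/12) = ¾)
(144 + K(-9, 13))² = (144 + ¾)² = (579/4)² = 335241/16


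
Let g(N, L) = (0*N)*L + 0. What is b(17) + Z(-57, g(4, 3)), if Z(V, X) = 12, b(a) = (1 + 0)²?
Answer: 13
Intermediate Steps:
b(a) = 1 (b(a) = 1² = 1)
g(N, L) = 0 (g(N, L) = 0*L + 0 = 0 + 0 = 0)
b(17) + Z(-57, g(4, 3)) = 1 + 12 = 13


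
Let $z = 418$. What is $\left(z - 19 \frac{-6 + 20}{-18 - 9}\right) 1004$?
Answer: $\frac{11598208}{27} \approx 4.2956 \cdot 10^{5}$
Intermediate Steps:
$\left(z - 19 \frac{-6 + 20}{-18 - 9}\right) 1004 = \left(418 - 19 \frac{-6 + 20}{-18 - 9}\right) 1004 = \left(418 - 19 \frac{14}{-27}\right) 1004 = \left(418 - 19 \cdot 14 \left(- \frac{1}{27}\right)\right) 1004 = \left(418 - - \frac{266}{27}\right) 1004 = \left(418 + \frac{266}{27}\right) 1004 = \frac{11552}{27} \cdot 1004 = \frac{11598208}{27}$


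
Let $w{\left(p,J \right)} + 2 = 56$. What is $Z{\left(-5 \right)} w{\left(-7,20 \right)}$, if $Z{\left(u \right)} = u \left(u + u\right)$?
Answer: $2700$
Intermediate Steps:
$Z{\left(u \right)} = 2 u^{2}$ ($Z{\left(u \right)} = u 2 u = 2 u^{2}$)
$w{\left(p,J \right)} = 54$ ($w{\left(p,J \right)} = -2 + 56 = 54$)
$Z{\left(-5 \right)} w{\left(-7,20 \right)} = 2 \left(-5\right)^{2} \cdot 54 = 2 \cdot 25 \cdot 54 = 50 \cdot 54 = 2700$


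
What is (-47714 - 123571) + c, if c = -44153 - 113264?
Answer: -328702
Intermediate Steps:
c = -157417
(-47714 - 123571) + c = (-47714 - 123571) - 157417 = -171285 - 157417 = -328702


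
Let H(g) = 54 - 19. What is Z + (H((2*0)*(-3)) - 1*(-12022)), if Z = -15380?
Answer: -3323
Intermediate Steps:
H(g) = 35
Z + (H((2*0)*(-3)) - 1*(-12022)) = -15380 + (35 - 1*(-12022)) = -15380 + (35 + 12022) = -15380 + 12057 = -3323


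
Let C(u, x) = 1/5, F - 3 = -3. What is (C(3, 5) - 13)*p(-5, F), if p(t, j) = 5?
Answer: -64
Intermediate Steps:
F = 0 (F = 3 - 3 = 0)
C(u, x) = ⅕
(C(3, 5) - 13)*p(-5, F) = (⅕ - 13)*5 = -64/5*5 = -64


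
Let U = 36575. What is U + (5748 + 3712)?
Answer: 46035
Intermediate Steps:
U + (5748 + 3712) = 36575 + (5748 + 3712) = 36575 + 9460 = 46035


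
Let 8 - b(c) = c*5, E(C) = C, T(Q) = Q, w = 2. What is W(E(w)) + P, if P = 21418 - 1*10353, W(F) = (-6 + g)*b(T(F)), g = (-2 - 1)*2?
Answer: 11089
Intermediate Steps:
g = -6 (g = -3*2 = -6)
b(c) = 8 - 5*c (b(c) = 8 - c*5 = 8 - 5*c)
W(F) = -96 + 60*F (W(F) = (-6 - 6)*(8 - 5*F) = -12*(8 - 5*F) = -96 + 60*F)
P = 11065 (P = 21418 - 10353 = 11065)
W(E(w)) + P = (-96 + 60*2) + 11065 = (-96 + 120) + 11065 = 24 + 11065 = 11089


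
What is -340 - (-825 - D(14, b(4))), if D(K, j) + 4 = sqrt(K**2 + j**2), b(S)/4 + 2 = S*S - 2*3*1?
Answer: 481 + 2*sqrt(305) ≈ 515.93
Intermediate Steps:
b(S) = -32 + 4*S**2 (b(S) = -8 + 4*(S*S - 2*3*1) = -8 + 4*(S**2 - 6*1) = -8 + 4*(S**2 - 6) = -8 + 4*(-6 + S**2) = -8 + (-24 + 4*S**2) = -32 + 4*S**2)
D(K, j) = -4 + sqrt(K**2 + j**2)
-340 - (-825 - D(14, b(4))) = -340 - (-825 - (-4 + sqrt(14**2 + (-32 + 4*4**2)**2))) = -340 - (-825 - (-4 + sqrt(196 + (-32 + 4*16)**2))) = -340 - (-825 - (-4 + sqrt(196 + (-32 + 64)**2))) = -340 - (-825 - (-4 + sqrt(196 + 32**2))) = -340 - (-825 - (-4 + sqrt(196 + 1024))) = -340 - (-825 - (-4 + sqrt(1220))) = -340 - (-825 - (-4 + 2*sqrt(305))) = -340 - (-825 + (4 - 2*sqrt(305))) = -340 - (-821 - 2*sqrt(305)) = -340 + (821 + 2*sqrt(305)) = 481 + 2*sqrt(305)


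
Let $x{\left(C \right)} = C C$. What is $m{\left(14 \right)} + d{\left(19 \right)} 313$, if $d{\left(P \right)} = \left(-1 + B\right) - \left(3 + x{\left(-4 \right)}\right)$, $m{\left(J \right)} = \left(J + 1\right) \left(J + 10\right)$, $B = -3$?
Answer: $-6839$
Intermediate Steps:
$x{\left(C \right)} = C^{2}$
$m{\left(J \right)} = \left(1 + J\right) \left(10 + J\right)$
$d{\left(P \right)} = -23$ ($d{\left(P \right)} = \left(-1 - 3\right) - 19 = -4 - 19 = -23$)
$m{\left(14 \right)} + d{\left(19 \right)} 313 = \left(10 + 14^{2} + 11 \cdot 14\right) - 7199 = \left(10 + 196 + 154\right) - 7199 = 360 - 7199 = -6839$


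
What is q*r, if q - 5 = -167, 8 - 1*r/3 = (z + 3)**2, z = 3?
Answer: 13608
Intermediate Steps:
r = -84 (r = 24 - 3*(3 + 3)**2 = 24 - 3*6**2 = 24 - 3*36 = 24 - 108 = -84)
q = -162 (q = 5 - 167 = -162)
q*r = -162*(-84) = 13608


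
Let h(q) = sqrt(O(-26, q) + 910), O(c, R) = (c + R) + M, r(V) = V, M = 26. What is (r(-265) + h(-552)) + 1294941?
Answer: 1294676 + sqrt(358) ≈ 1.2947e+6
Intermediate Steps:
O(c, R) = 26 + R + c (O(c, R) = (c + R) + 26 = (R + c) + 26 = 26 + R + c)
h(q) = sqrt(910 + q) (h(q) = sqrt((26 + q - 26) + 910) = sqrt(q + 910) = sqrt(910 + q))
(r(-265) + h(-552)) + 1294941 = (-265 + sqrt(910 - 552)) + 1294941 = (-265 + sqrt(358)) + 1294941 = 1294676 + sqrt(358)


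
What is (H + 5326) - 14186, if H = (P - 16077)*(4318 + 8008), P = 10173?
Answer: -72781564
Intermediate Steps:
H = -72772704 (H = (10173 - 16077)*(4318 + 8008) = -5904*12326 = -72772704)
(H + 5326) - 14186 = (-72772704 + 5326) - 14186 = -72767378 - 14186 = -72781564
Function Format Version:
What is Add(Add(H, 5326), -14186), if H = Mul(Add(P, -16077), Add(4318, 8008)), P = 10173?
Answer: -72781564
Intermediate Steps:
H = -72772704 (H = Mul(Add(10173, -16077), Add(4318, 8008)) = Mul(-5904, 12326) = -72772704)
Add(Add(H, 5326), -14186) = Add(Add(-72772704, 5326), -14186) = Add(-72767378, -14186) = -72781564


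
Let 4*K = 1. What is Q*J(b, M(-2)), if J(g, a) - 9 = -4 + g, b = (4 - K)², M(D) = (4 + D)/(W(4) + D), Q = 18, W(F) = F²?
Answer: 2745/8 ≈ 343.13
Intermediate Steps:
K = ¼ (K = (¼)*1 = ¼ ≈ 0.25000)
M(D) = (4 + D)/(16 + D) (M(D) = (4 + D)/(4² + D) = (4 + D)/(16 + D))
b = 225/16 (b = (4 - 1*¼)² = (4 - ¼)² = (15/4)² = 225/16 ≈ 14.063)
J(g, a) = 5 + g (J(g, a) = 9 + (-4 + g) = 5 + g)
Q*J(b, M(-2)) = 18*(5 + 225/16) = 18*(305/16) = 2745/8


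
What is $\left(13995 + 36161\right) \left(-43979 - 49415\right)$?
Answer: $-4684269464$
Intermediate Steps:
$\left(13995 + 36161\right) \left(-43979 - 49415\right) = 50156 \left(-93394\right) = -4684269464$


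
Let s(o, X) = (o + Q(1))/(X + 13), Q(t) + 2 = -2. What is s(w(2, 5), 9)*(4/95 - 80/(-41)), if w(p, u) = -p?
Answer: -23292/42845 ≈ -0.54363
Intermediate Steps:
Q(t) = -4 (Q(t) = -2 - 2 = -4)
s(o, X) = (-4 + o)/(13 + X) (s(o, X) = (o - 4)/(X + 13) = (-4 + o)/(13 + X))
s(w(2, 5), 9)*(4/95 - 80/(-41)) = ((-4 - 1*2)/(13 + 9))*(4/95 - 80/(-41)) = ((-4 - 2)/22)*(4*(1/95) - 80*(-1/41)) = ((1/22)*(-6))*(4/95 + 80/41) = -3/11*7764/3895 = -23292/42845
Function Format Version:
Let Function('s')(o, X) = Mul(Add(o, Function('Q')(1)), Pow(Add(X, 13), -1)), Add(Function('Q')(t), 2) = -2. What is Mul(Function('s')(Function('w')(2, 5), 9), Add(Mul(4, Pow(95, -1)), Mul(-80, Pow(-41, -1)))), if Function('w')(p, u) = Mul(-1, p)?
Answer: Rational(-23292, 42845) ≈ -0.54363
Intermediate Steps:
Function('Q')(t) = -4 (Function('Q')(t) = Add(-2, -2) = -4)
Function('s')(o, X) = Mul(Pow(Add(13, X), -1), Add(-4, o)) (Function('s')(o, X) = Mul(Add(o, -4), Pow(Add(X, 13), -1)) = Mul(Add(-4, o), Pow(Add(13, X), -1)) = Mul(Pow(Add(13, X), -1), Add(-4, o)))
Mul(Function('s')(Function('w')(2, 5), 9), Add(Mul(4, Pow(95, -1)), Mul(-80, Pow(-41, -1)))) = Mul(Mul(Pow(Add(13, 9), -1), Add(-4, Mul(-1, 2))), Add(Mul(4, Pow(95, -1)), Mul(-80, Pow(-41, -1)))) = Mul(Mul(Pow(22, -1), Add(-4, -2)), Add(Mul(4, Rational(1, 95)), Mul(-80, Rational(-1, 41)))) = Mul(Mul(Rational(1, 22), -6), Add(Rational(4, 95), Rational(80, 41))) = Mul(Rational(-3, 11), Rational(7764, 3895)) = Rational(-23292, 42845)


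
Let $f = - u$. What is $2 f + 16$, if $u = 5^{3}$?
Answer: $-234$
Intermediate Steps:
$u = 125$
$f = -125$ ($f = \left(-1\right) 125 = -125$)
$2 f + 16 = 2 \left(-125\right) + 16 = -250 + 16 = -234$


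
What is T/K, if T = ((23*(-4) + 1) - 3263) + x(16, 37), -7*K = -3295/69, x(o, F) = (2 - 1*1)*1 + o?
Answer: -1611771/3295 ≈ -489.16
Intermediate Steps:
x(o, F) = 1 + o (x(o, F) = (2 - 1)*1 + o = 1*1 + o = 1 + o)
K = 3295/483 (K = -(-3295)/(7*69) = -1/7*(-3295/69) = 3295/483 ≈ 6.8219)
T = -3337 (T = ((23*(-4) + 1) - 3263) + (1 + 16) = ((-92 + 1) - 3263) + 17 = (-91 - 3263) + 17 = -3354 + 17 = -3337)
T/K = -3337/3295/483 = -3337*483/3295 = -1611771/3295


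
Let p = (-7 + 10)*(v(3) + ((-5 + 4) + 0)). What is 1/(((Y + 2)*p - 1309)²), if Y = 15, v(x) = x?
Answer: 1/1456849 ≈ 6.8641e-7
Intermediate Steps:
p = 6 (p = (-7 + 10)*(3 + ((-5 + 4) + 0)) = 3*(3 + (-1 + 0)) = 3*(3 - 1) = 3*2 = 6)
1/(((Y + 2)*p - 1309)²) = 1/(((15 + 2)*6 - 1309)²) = 1/((17*6 - 1309)²) = 1/((102 - 1309)²) = 1/((-1207)²) = 1/1456849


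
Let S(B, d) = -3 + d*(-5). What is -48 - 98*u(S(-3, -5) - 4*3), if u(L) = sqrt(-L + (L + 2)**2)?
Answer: -48 - 98*sqrt(134) ≈ -1182.4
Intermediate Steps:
S(B, d) = -3 - 5*d
u(L) = sqrt((2 + L)**2 - L) (u(L) = sqrt(-L + (2 + L)**2) = sqrt((2 + L)**2 - L))
-48 - 98*u(S(-3, -5) - 4*3) = -48 - 98*sqrt((2 + ((-3 - 5*(-5)) - 4*3))**2 - ((-3 - 5*(-5)) - 4*3)) = -48 - 98*sqrt((2 + ((-3 + 25) - 12))**2 - ((-3 + 25) - 12)) = -48 - 98*sqrt((2 + (22 - 12))**2 - (22 - 12)) = -48 - 98*sqrt((2 + 10)**2 - 1*10) = -48 - 98*sqrt(12**2 - 10) = -48 - 98*sqrt(144 - 10) = -48 - 98*sqrt(134)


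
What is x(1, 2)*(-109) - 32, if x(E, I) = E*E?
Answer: -141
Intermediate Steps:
x(E, I) = E**2
x(1, 2)*(-109) - 32 = 1**2*(-109) - 32 = 1*(-109) - 32 = -109 - 32 = -141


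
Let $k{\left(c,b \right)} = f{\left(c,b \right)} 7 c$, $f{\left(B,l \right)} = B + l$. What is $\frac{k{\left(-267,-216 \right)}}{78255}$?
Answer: $\frac{100303}{8695} \approx 11.536$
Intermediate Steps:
$k{\left(c,b \right)} = c \left(7 b + 7 c\right)$ ($k{\left(c,b \right)} = \left(c + b\right) 7 c = \left(b + c\right) 7 c = \left(7 b + 7 c\right) c = c \left(7 b + 7 c\right)$)
$\frac{k{\left(-267,-216 \right)}}{78255} = \frac{7 \left(-267\right) \left(-216 - 267\right)}{78255} = 7 \left(-267\right) \left(-483\right) \frac{1}{78255} = 902727 \cdot \frac{1}{78255} = \frac{100303}{8695}$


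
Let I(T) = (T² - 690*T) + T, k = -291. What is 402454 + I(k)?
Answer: 687634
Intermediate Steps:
I(T) = T² - 689*T
402454 + I(k) = 402454 - 291*(-689 - 291) = 402454 - 291*(-980) = 402454 + 285180 = 687634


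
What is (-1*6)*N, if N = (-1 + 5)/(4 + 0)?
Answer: -6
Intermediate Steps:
N = 1 (N = 4/4 = 4*(¼) = 1)
(-1*6)*N = -1*6*1 = -6*1 = -6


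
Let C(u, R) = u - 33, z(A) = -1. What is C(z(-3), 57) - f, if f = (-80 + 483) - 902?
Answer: 465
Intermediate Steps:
f = -499 (f = 403 - 902 = -499)
C(u, R) = -33 + u
C(z(-3), 57) - f = (-33 - 1) - 1*(-499) = -34 + 499 = 465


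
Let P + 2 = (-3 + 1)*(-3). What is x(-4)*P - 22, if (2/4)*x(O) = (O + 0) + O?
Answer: -86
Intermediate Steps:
x(O) = 4*O (x(O) = 2*((O + 0) + O) = 2*(O + O) = 2*(2*O) = 4*O)
P = 4 (P = -2 + (-3 + 1)*(-3) = -2 - 2*(-3) = -2 + 6 = 4)
x(-4)*P - 22 = (4*(-4))*4 - 22 = -16*4 - 22 = -64 - 22 = -86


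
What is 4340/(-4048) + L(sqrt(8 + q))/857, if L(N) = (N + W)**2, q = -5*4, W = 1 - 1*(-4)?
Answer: -916689/867284 + 20*I*sqrt(3)/857 ≈ -1.057 + 0.040421*I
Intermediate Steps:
W = 5 (W = 1 + 4 = 5)
q = -20
L(N) = (5 + N)**2 (L(N) = (N + 5)**2 = (5 + N)**2)
4340/(-4048) + L(sqrt(8 + q))/857 = 4340/(-4048) + (5 + sqrt(8 - 20))**2/857 = 4340*(-1/4048) + (5 + sqrt(-12))**2*(1/857) = -1085/1012 + (5 + 2*I*sqrt(3))**2*(1/857) = -1085/1012 + (5 + 2*I*sqrt(3))**2/857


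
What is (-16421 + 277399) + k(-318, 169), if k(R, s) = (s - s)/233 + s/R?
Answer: 82990835/318 ≈ 2.6098e+5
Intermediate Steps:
k(R, s) = s/R (k(R, s) = 0*(1/233) + s/R = 0 + s/R = s/R)
(-16421 + 277399) + k(-318, 169) = (-16421 + 277399) + 169/(-318) = 260978 + 169*(-1/318) = 260978 - 169/318 = 82990835/318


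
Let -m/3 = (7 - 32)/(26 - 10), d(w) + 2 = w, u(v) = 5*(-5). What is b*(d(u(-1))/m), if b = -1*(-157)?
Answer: -22608/25 ≈ -904.32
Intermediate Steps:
u(v) = -25
d(w) = -2 + w
b = 157
m = 75/16 (m = -3*(7 - 32)/(26 - 10) = -(-75)/16 = -3*(-25/16) = 75/16 ≈ 4.6875)
b*(d(u(-1))/m) = 157*((-2 - 25)/(75/16)) = 157*(-27*16/75) = 157*(-144/25) = -22608/25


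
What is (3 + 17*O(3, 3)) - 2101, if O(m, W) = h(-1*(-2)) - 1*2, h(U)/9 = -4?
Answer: -2744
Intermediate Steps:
h(U) = -36 (h(U) = 9*(-4) = -36)
O(m, W) = -38 (O(m, W) = -36 - 1*2 = -36 - 2 = -38)
(3 + 17*O(3, 3)) - 2101 = (3 + 17*(-38)) - 2101 = (3 - 646) - 2101 = -643 - 2101 = -2744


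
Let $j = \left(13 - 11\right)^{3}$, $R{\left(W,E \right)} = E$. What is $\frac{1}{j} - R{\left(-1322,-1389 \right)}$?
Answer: $\frac{11113}{8} \approx 1389.1$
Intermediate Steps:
$j = 8$ ($j = 2^{3} = 8$)
$\frac{1}{j} - R{\left(-1322,-1389 \right)} = \frac{1}{8} - -1389 = \frac{1}{8} + 1389 = \frac{11113}{8}$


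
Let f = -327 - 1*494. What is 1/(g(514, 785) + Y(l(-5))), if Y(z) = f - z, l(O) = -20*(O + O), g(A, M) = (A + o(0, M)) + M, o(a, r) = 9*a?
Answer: 1/278 ≈ 0.0035971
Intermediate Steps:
g(A, M) = A + M (g(A, M) = (A + 9*0) + M = (A + 0) + M = A + M)
f = -821 (f = -327 - 494 = -821)
l(O) = -40*O
Y(z) = -821 - z
1/(g(514, 785) + Y(l(-5))) = 1/((514 + 785) + (-821 - (-40)*(-5))) = 1/(1299 + (-821 - 1*200)) = 1/(1299 + (-821 - 200)) = 1/(1299 - 1021) = 1/278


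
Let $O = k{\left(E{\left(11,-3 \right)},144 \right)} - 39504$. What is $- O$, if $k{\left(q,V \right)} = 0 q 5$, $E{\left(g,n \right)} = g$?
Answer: $39504$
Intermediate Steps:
$k{\left(q,V \right)} = 0$ ($k{\left(q,V \right)} = 0 \cdot 5 = 0$)
$O = -39504$ ($O = 0 - 39504 = -39504$)
$- O = \left(-1\right) \left(-39504\right) = 39504$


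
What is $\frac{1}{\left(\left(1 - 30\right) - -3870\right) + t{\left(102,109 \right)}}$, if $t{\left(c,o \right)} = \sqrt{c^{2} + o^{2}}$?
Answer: $\frac{3841}{14730996} - \frac{\sqrt{22285}}{14730996} \approx 0.00025061$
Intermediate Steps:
$\frac{1}{\left(\left(1 - 30\right) - -3870\right) + t{\left(102,109 \right)}} = \frac{1}{\left(\left(1 - 30\right) - -3870\right) + \sqrt{102^{2} + 109^{2}}} = \frac{1}{\left(\left(1 - 30\right) + 3870\right) + \sqrt{10404 + 11881}} = \frac{1}{\left(-29 + 3870\right) + \sqrt{22285}} = \frac{1}{3841 + \sqrt{22285}}$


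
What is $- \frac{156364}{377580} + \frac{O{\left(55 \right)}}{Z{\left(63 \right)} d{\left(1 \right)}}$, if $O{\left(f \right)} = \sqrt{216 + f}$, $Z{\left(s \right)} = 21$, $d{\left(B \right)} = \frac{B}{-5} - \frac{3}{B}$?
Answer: $- \frac{1261}{3045} - \frac{5 \sqrt{271}}{336} \approx -0.65909$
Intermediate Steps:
$d{\left(B \right)} = - \frac{3}{B} - \frac{B}{5}$ ($d{\left(B \right)} = B \left(- \frac{1}{5}\right) - \frac{3}{B} = - \frac{B}{5} - \frac{3}{B} = - \frac{3}{B} - \frac{B}{5}$)
$- \frac{156364}{377580} + \frac{O{\left(55 \right)}}{Z{\left(63 \right)} d{\left(1 \right)}} = - \frac{156364}{377580} + \frac{\sqrt{216 + 55}}{21 \left(- \frac{3}{1} - \frac{1}{5}\right)} = \left(-156364\right) \frac{1}{377580} + \frac{\sqrt{271}}{21 \left(\left(-3\right) 1 - \frac{1}{5}\right)} = - \frac{1261}{3045} + \frac{\sqrt{271}}{21 \left(-3 - \frac{1}{5}\right)} = - \frac{1261}{3045} + \frac{\sqrt{271}}{21 \left(- \frac{16}{5}\right)} = - \frac{1261}{3045} + \frac{\sqrt{271}}{- \frac{336}{5}} = - \frac{1261}{3045} + \sqrt{271} \left(- \frac{5}{336}\right) = - \frac{1261}{3045} - \frac{5 \sqrt{271}}{336}$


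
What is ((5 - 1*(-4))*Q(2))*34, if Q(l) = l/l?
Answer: 306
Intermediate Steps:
Q(l) = 1
((5 - 1*(-4))*Q(2))*34 = ((5 - 1*(-4))*1)*34 = ((5 + 4)*1)*34 = (9*1)*34 = 9*34 = 306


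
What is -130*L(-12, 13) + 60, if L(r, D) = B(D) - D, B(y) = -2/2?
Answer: 1880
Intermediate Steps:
B(y) = -1 (B(y) = -2*½ = -1)
L(r, D) = -1 - D
-130*L(-12, 13) + 60 = -130*(-1 - 1*13) + 60 = -130*(-1 - 13) + 60 = -130*(-14) + 60 = 1820 + 60 = 1880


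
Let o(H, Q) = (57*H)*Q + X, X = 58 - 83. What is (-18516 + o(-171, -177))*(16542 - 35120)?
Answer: -31706663884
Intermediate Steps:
X = -25
o(H, Q) = -25 + 57*H*Q (o(H, Q) = (57*H)*Q - 25 = 57*H*Q - 25 = -25 + 57*H*Q)
(-18516 + o(-171, -177))*(16542 - 35120) = (-18516 + (-25 + 57*(-171)*(-177)))*(16542 - 35120) = (-18516 + (-25 + 1725219))*(-18578) = (-18516 + 1725194)*(-18578) = 1706678*(-18578) = -31706663884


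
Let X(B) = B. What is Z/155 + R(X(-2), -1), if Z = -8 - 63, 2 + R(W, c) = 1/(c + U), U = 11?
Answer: -731/310 ≈ -2.3581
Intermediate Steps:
R(W, c) = -2 + 1/(11 + c) (R(W, c) = -2 + 1/(c + 11) = -2 + 1/(11 + c))
Z = -71
Z/155 + R(X(-2), -1) = -71/155 + (-21 - 2*(-1))/(11 - 1) = (1/155)*(-71) + (-21 + 2)/10 = -71/155 + (⅒)*(-19) = -71/155 - 19/10 = -731/310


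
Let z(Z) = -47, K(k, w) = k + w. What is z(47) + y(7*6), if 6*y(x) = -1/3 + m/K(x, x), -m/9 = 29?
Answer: -23977/504 ≈ -47.573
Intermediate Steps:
m = -261 (m = -9*29 = -261)
y(x) = -1/18 - 87/(4*x) (y(x) = (-1/3 - 261/(x + x))/6 = (-1*⅓ - 261*1/(2*x))/6 = (-⅓ - 261/(2*x))/6 = -1/18 - 87/(4*x))
z(47) + y(7*6) = -47 + (-783 - 14*6)/(36*((7*6))) = -47 + (1/36)*(-783 - 2*42)/42 = -47 + (1/36)*(1/42)*(-783 - 84) = -47 + (1/36)*(1/42)*(-867) = -47 - 289/504 = -23977/504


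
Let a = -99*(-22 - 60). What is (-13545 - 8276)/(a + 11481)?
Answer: -21821/19599 ≈ -1.1134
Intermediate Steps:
a = 8118 (a = -99*(-82) = 8118)
(-13545 - 8276)/(a + 11481) = (-13545 - 8276)/(8118 + 11481) = -21821/19599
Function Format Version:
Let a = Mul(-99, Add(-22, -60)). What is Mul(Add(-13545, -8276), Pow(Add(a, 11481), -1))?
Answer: Rational(-21821, 19599) ≈ -1.1134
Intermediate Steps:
a = 8118 (a = Mul(-99, -82) = 8118)
Mul(Add(-13545, -8276), Pow(Add(a, 11481), -1)) = Mul(Add(-13545, -8276), Pow(Add(8118, 11481), -1)) = Mul(-21821, Pow(19599, -1)) = Mul(-21821, Rational(1, 19599)) = Rational(-21821, 19599)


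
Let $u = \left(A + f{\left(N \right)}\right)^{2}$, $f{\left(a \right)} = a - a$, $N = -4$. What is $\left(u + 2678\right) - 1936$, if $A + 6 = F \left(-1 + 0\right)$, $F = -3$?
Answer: $751$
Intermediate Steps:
$f{\left(a \right)} = 0$
$A = -3$ ($A = -6 - 3 \left(-1 + 0\right) = -6 - -3 = -6 + 3 = -3$)
$u = 9$ ($u = \left(-3 + 0\right)^{2} = \left(-3\right)^{2} = 9$)
$\left(u + 2678\right) - 1936 = \left(9 + 2678\right) - 1936 = 2687 - 1936 = 751$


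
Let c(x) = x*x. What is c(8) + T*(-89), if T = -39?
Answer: 3535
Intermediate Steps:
c(x) = x**2
c(8) + T*(-89) = 8**2 - 39*(-89) = 64 + 3471 = 3535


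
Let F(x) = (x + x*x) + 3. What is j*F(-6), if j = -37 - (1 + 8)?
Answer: -1518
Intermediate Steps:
j = -46 (j = -37 - 1*9 = -37 - 9 = -46)
F(x) = 3 + x + x² (F(x) = (x + x²) + 3 = 3 + x + x²)
j*F(-6) = -46*(3 - 6 + (-6)²) = -46*(3 - 6 + 36) = -46*33 = -1518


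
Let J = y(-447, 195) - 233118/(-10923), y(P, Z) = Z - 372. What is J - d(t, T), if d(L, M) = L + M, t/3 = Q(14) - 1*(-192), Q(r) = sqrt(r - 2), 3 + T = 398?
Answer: -4102162/3641 - 6*sqrt(3) ≈ -1137.1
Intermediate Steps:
y(P, Z) = -372 + Z
T = 395 (T = -3 + 398 = 395)
Q(r) = sqrt(-2 + r)
J = -566751/3641 (J = (-372 + 195) - 233118/(-10923) = -177 - 233118*(-1)/10923 = -177 - 1*(-77706/3641) = -177 + 77706/3641 = -566751/3641 ≈ -155.66)
t = 576 + 6*sqrt(3) (t = 3*(sqrt(-2 + 14) - 1*(-192)) = 3*(sqrt(12) + 192) = 3*(2*sqrt(3) + 192) = 3*(192 + 2*sqrt(3)) = 576 + 6*sqrt(3) ≈ 586.39)
J - d(t, T) = -566751/3641 - ((576 + 6*sqrt(3)) + 395) = -566751/3641 - (971 + 6*sqrt(3)) = -566751/3641 + (-971 - 6*sqrt(3)) = -4102162/3641 - 6*sqrt(3)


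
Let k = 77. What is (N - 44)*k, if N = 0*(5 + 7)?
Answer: -3388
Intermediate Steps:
N = 0 (N = 0*12 = 0)
(N - 44)*k = (0 - 44)*77 = -44*77 = -3388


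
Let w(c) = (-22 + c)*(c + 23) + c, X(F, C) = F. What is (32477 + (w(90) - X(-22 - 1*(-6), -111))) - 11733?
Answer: 28534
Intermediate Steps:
w(c) = c + (-22 + c)*(23 + c) (w(c) = (-22 + c)*(23 + c) + c = c + (-22 + c)*(23 + c))
(32477 + (w(90) - X(-22 - 1*(-6), -111))) - 11733 = (32477 + ((-506 + 90**2 + 2*90) - (-22 - 1*(-6)))) - 11733 = (32477 + ((-506 + 8100 + 180) - (-22 + 6))) - 11733 = (32477 + (7774 - 1*(-16))) - 11733 = (32477 + (7774 + 16)) - 11733 = (32477 + 7790) - 11733 = 40267 - 11733 = 28534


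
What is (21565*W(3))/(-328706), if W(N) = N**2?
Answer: -194085/328706 ≈ -0.59045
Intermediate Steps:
(21565*W(3))/(-328706) = (21565*3**2)/(-328706) = (21565*9)*(-1/328706) = 194085*(-1/328706) = -194085/328706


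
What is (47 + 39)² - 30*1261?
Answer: -30434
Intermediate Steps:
(47 + 39)² - 30*1261 = 86² - 1*37830 = 7396 - 37830 = -30434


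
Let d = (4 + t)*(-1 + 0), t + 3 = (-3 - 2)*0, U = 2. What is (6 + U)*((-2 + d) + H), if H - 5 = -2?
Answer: 0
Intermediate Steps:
H = 3 (H = 5 - 2 = 3)
t = -3 (t = -3 + (-3 - 2)*0 = -3 - 5*0 = -3 + 0 = -3)
d = -1 (d = (4 - 3)*(-1 + 0) = 1*(-1) = -1)
(6 + U)*((-2 + d) + H) = (6 + 2)*((-2 - 1) + 3) = 8*(-3 + 3) = 8*0 = 0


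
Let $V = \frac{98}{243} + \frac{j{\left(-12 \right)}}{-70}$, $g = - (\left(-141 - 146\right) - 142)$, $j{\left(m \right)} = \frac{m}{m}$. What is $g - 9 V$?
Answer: $\frac{804193}{1890} \approx 425.5$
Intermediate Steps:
$j{\left(m \right)} = 1$
$g = 429$ ($g = - (-287 - 142) = \left(-1\right) \left(-429\right) = 429$)
$V = \frac{6617}{17010}$ ($V = \frac{98}{243} + 1 \frac{1}{-70} = 98 \cdot \frac{1}{243} + 1 \left(- \frac{1}{70}\right) = \frac{98}{243} - \frac{1}{70} = \frac{6617}{17010} \approx 0.38901$)
$g - 9 V = 429 - \frac{6617}{1890} = \frac{804193}{1890}$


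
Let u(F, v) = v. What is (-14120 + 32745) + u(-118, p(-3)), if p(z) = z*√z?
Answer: 18625 - 3*I*√3 ≈ 18625.0 - 5.1962*I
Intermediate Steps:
p(z) = z^(3/2)
(-14120 + 32745) + u(-118, p(-3)) = (-14120 + 32745) + (-3)^(3/2) = 18625 - 3*I*√3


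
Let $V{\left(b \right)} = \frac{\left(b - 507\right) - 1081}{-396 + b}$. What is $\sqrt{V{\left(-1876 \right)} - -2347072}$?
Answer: $\frac{3 \sqrt{5258487839}}{142} \approx 1532.0$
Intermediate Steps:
$V{\left(b \right)} = \frac{-1588 + b}{-396 + b}$ ($V{\left(b \right)} = \frac{\left(-507 + b\right) - 1081}{-396 + b} = \frac{-1588 + b}{-396 + b}$)
$\sqrt{V{\left(-1876 \right)} - -2347072} = \sqrt{\frac{-1588 - 1876}{-396 - 1876} - -2347072} = \sqrt{\frac{1}{-2272} \left(-3464\right) + 2347072} = \sqrt{\left(- \frac{1}{2272}\right) \left(-3464\right) + 2347072} = \sqrt{\frac{433}{284} + 2347072} = \sqrt{\frac{666568881}{284}} = \frac{3 \sqrt{5258487839}}{142}$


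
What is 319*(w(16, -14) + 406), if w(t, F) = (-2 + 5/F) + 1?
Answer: 1807135/14 ≈ 1.2908e+5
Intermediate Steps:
w(t, F) = -1 + 5/F
319*(w(16, -14) + 406) = 319*((5 - 1*(-14))/(-14) + 406) = 319*(-(5 + 14)/14 + 406) = 319*(-1/14*19 + 406) = 319*(-19/14 + 406) = 319*(5665/14) = 1807135/14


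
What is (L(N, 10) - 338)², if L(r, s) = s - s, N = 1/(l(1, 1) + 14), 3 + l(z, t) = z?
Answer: 114244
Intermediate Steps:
l(z, t) = -3 + z
N = 1/12 (N = 1/((-3 + 1) + 14) = 1/(-2 + 14) = 1/12 ≈ 0.083333)
L(r, s) = 0
(L(N, 10) - 338)² = (0 - 338)² = (-338)² = 114244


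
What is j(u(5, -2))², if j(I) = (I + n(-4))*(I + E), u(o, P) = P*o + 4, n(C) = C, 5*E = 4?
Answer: 2704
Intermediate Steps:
E = ⅘ (E = (⅕)*4 = ⅘ ≈ 0.80000)
u(o, P) = 4 + P*o
j(I) = (-4 + I)*(⅘ + I) (j(I) = (I - 4)*(I + ⅘) = (-4 + I)*(⅘ + I))
j(u(5, -2))² = (-16/5 + (4 - 2*5)² - 16*(4 - 2*5)/5)² = (-16/5 + (4 - 10)² - 16*(4 - 10)/5)² = (-16/5 + (-6)² - 16/5*(-6))² = (-16/5 + 36 + 96/5)² = 52² = 2704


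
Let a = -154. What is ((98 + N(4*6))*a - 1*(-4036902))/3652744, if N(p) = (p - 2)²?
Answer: 1973637/1826372 ≈ 1.0806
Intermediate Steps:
N(p) = (-2 + p)²
((98 + N(4*6))*a - 1*(-4036902))/3652744 = ((98 + (-2 + 4*6)²)*(-154) - 1*(-4036902))/3652744 = ((98 + (-2 + 24)²)*(-154) + 4036902)*(1/3652744) = ((98 + 22²)*(-154) + 4036902)*(1/3652744) = ((98 + 484)*(-154) + 4036902)*(1/3652744) = (582*(-154) + 4036902)*(1/3652744) = (-89628 + 4036902)*(1/3652744) = 3947274*(1/3652744) = 1973637/1826372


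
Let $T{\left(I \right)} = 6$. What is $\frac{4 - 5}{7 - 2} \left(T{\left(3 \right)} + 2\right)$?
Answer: $- \frac{8}{5} \approx -1.6$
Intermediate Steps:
$\frac{4 - 5}{7 - 2} \left(T{\left(3 \right)} + 2\right) = \frac{4 - 5}{7 - 2} \left(6 + 2\right) = - \frac{1}{5} \cdot 8 = \left(-1\right) \frac{1}{5} \cdot 8 = \left(- \frac{1}{5}\right) 8 = - \frac{8}{5}$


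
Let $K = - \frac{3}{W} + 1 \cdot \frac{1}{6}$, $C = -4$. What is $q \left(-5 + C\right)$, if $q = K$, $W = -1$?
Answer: $- \frac{57}{2} \approx -28.5$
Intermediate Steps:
$K = \frac{19}{6}$ ($K = - \frac{3}{-1} + 1 \cdot \frac{1}{6} = \left(-3\right) \left(-1\right) + 1 \cdot \frac{1}{6} = 3 + \frac{1}{6} = \frac{19}{6} \approx 3.1667$)
$q = \frac{19}{6} \approx 3.1667$
$q \left(-5 + C\right) = \frac{19 \left(-5 - 4\right)}{6} = \frac{19}{6} \left(-9\right) = - \frac{57}{2}$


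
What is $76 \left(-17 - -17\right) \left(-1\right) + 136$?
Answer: $136$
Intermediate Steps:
$76 \left(-17 - -17\right) \left(-1\right) + 136 = 76 \left(-17 + 17\right) \left(-1\right) + 136 = 76 \cdot 0 \left(-1\right) + 136 = 76 \cdot 0 + 136 = 0 + 136 = 136$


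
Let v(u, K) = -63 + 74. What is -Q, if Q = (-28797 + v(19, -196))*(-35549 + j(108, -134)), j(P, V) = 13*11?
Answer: -1019197116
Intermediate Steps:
v(u, K) = 11
j(P, V) = 143
Q = 1019197116 (Q = (-28797 + 11)*(-35549 + 143) = -28786*(-35406) = 1019197116)
-Q = -1*1019197116 = -1019197116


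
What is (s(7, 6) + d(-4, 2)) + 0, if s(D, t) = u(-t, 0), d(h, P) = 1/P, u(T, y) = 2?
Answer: 5/2 ≈ 2.5000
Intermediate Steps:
s(D, t) = 2
(s(7, 6) + d(-4, 2)) + 0 = (2 + 1/2) + 0 = 5/2 + 0 = 5/2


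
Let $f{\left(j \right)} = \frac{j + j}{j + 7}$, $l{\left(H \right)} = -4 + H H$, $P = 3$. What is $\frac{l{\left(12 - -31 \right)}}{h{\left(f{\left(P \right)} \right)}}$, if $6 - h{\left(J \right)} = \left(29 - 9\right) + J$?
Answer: $- \frac{9225}{73} \approx -126.37$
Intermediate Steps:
$l{\left(H \right)} = -4 + H^{2}$
$f{\left(j \right)} = \frac{2 j}{7 + j}$
$h{\left(J \right)} = -14 - J$ ($h{\left(J \right)} = 6 - \left(\left(29 - 9\right) + J\right) = 6 - \left(20 + J\right) = -14 - J$)
$\frac{l{\left(12 - -31 \right)}}{h{\left(f{\left(P \right)} \right)}} = \frac{-4 + \left(12 - -31\right)^{2}}{-14 - 2 \cdot 3 \frac{1}{7 + 3}} = \frac{-4 + \left(12 + 31\right)^{2}}{-14 - 2 \cdot 3 \cdot \frac{1}{10}} = \frac{-4 + 43^{2}}{-14 - 2 \cdot 3 \cdot \frac{1}{10}} = \frac{-4 + 1849}{-14 - \frac{3}{5}} = \frac{1845}{-14 - \frac{3}{5}} = \frac{1845}{- \frac{73}{5}} = 1845 \left(- \frac{5}{73}\right) = - \frac{9225}{73}$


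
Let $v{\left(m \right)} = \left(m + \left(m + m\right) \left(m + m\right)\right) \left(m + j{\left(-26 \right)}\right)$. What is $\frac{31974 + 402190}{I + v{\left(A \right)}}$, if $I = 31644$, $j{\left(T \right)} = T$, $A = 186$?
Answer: $\frac{108541}{5550711} \approx 0.019554$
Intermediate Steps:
$v{\left(m \right)} = \left(-26 + m\right) \left(m + 4 m^{2}\right)$ ($v{\left(m \right)} = \left(m + \left(m + m\right) \left(m + m\right)\right) \left(m - 26\right) = \left(m + 2 m 2 m\right) \left(-26 + m\right) = \left(m + 4 m^{2}\right) \left(-26 + m\right) = \left(-26 + m\right) \left(m + 4 m^{2}\right)$)
$\frac{31974 + 402190}{I + v{\left(A \right)}} = \frac{31974 + 402190}{31644 + 186 \left(-26 - 19158 + 4 \cdot 186^{2}\right)} = \frac{434164}{31644 + 186 \left(-26 - 19158 + 4 \cdot 34596\right)} = \frac{434164}{31644 + 186 \left(-26 - 19158 + 138384\right)} = \frac{434164}{31644 + 186 \cdot 119200} = \frac{434164}{31644 + 22171200} = \frac{434164}{22202844} = 434164 \cdot \frac{1}{22202844} = \frac{108541}{5550711}$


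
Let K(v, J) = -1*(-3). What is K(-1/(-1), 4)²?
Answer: 9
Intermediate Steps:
K(v, J) = 3
K(-1/(-1), 4)² = 3² = 9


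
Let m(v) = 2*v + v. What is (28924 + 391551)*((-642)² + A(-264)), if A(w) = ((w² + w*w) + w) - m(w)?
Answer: 232137519900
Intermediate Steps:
m(v) = 3*v
A(w) = -2*w + 2*w² (A(w) = ((w² + w*w) + w) - 3*w = ((w² + w²) + w) - 3*w = (2*w² + w) - 3*w = (w + 2*w²) - 3*w = -2*w + 2*w²)
(28924 + 391551)*((-642)² + A(-264)) = (28924 + 391551)*((-642)² + 2*(-264)*(-1 - 264)) = 420475*(412164 + 2*(-264)*(-265)) = 420475*(412164 + 139920) = 420475*552084 = 232137519900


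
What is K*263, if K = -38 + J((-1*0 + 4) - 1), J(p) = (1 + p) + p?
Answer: -8153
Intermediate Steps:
J(p) = 1 + 2*p
K = -31 (K = -38 + (1 + 2*((-1*0 + 4) - 1)) = -38 + (1 + 2*((0 + 4) - 1)) = -38 + (1 + 2*(4 - 1)) = -38 + (1 + 2*3) = -38 + (1 + 6) = -38 + 7 = -31)
K*263 = -31*263 = -8153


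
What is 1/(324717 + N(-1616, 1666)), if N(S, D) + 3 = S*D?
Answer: -1/2367542 ≈ -4.2238e-7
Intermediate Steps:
N(S, D) = -3 + D*S (N(S, D) = -3 + S*D = -3 + D*S)
1/(324717 + N(-1616, 1666)) = 1/(324717 + (-3 + 1666*(-1616))) = 1/(324717 + (-3 - 2692256)) = 1/(324717 - 2692259) = 1/(-2367542) = -1/2367542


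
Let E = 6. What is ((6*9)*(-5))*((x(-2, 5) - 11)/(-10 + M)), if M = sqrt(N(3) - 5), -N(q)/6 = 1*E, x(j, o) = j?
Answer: -11700/47 - 1170*I*sqrt(41)/47 ≈ -248.94 - 159.4*I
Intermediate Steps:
N(q) = -36 (N(q) = -6*6 = -36)
M = I*sqrt(41) (M = sqrt(-36 - 5) = sqrt(-41) = I*sqrt(41) ≈ 6.4031*I)
((6*9)*(-5))*((x(-2, 5) - 11)/(-10 + M)) = ((6*9)*(-5))*((-2 - 11)/(-10 + I*sqrt(41))) = (54*(-5))*(-13/(-10 + I*sqrt(41))) = -(-3510)/(-10 + I*sqrt(41)) = 3510/(-10 + I*sqrt(41))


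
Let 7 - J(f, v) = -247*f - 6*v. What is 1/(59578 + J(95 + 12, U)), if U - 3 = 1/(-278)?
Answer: 139/11958445 ≈ 1.1624e-5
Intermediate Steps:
U = 833/278 (U = 3 + 1/(-278) = 3 - 1/278 = 833/278 ≈ 2.9964)
J(f, v) = 7 + 6*v + 247*f (J(f, v) = 7 - (-247*f - 6*v) = 7 + (6*v + 247*f) = 7 + 6*v + 247*f)
1/(59578 + J(95 + 12, U)) = 1/(59578 + (7 + 6*(833/278) + 247*(95 + 12))) = 1/(59578 + (7 + 2499/139 + 247*107)) = 1/(59578 + (7 + 2499/139 + 26429)) = 1/(59578 + 3677103/139) = 1/(11958445/139) = 139/11958445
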